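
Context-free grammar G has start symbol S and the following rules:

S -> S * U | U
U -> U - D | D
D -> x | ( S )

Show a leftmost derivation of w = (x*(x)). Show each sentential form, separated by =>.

S => U   [S -> U]
U => D   [U -> D]
D => (S)   [D -> ( S )]
(S) => (S*U)   [S -> S * U]
(S*U) => (U*U)   [S -> U]
(U*U) => (D*U)   [U -> D]
(D*U) => (x*U)   [D -> x]
(x*U) => (x*D)   [U -> D]
(x*D) => (x*(S))   [D -> ( S )]
(x*(S)) => (x*(U))   [S -> U]
(x*(U)) => (x*(D))   [U -> D]
(x*(D)) => (x*(x))   [D -> x]

S => U => D => (S) => (S*U) => (U*U) => (D*U) => (x*U) => (x*D) => (x*(S)) => (x*(U)) => (x*(D)) => (x*(x))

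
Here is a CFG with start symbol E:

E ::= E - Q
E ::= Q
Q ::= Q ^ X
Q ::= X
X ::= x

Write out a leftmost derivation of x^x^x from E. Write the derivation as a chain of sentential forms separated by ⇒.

E⇒Q⇒Q^X⇒Q^X^X⇒X^X^X⇒x^X^X⇒x^x^X⇒x^x^x

E ⇒ Q   [E ::= Q]
Q ⇒ Q^X   [Q ::= Q ^ X]
Q^X ⇒ Q^X^X   [Q ::= Q ^ X]
Q^X^X ⇒ X^X^X   [Q ::= X]
X^X^X ⇒ x^X^X   [X ::= x]
x^X^X ⇒ x^x^X   [X ::= x]
x^x^X ⇒ x^x^x   [X ::= x]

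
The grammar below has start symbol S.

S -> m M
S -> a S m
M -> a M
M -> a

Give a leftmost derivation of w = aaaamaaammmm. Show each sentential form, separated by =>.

S => aSm => aaSmm => aaaSmmm => aaaaSmmmm => aaaamMmmmm => aaaamaMmmmm => aaaamaaMmmmm => aaaamaaammmm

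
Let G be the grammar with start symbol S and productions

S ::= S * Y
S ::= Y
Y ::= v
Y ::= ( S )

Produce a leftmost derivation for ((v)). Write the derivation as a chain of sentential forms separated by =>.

S => Y => (S) => (Y) => ((S)) => ((Y)) => ((v))

S => Y   [S ::= Y]
Y => (S)   [Y ::= ( S )]
(S) => (Y)   [S ::= Y]
(Y) => ((S))   [Y ::= ( S )]
((S)) => ((Y))   [S ::= Y]
((Y)) => ((v))   [Y ::= v]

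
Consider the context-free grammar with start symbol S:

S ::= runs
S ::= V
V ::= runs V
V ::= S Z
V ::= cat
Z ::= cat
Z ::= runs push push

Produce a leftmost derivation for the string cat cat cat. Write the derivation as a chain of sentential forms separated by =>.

S => V   [S ::= V]
V => S Z   [V ::= S Z]
S Z => V Z   [S ::= V]
V Z => S Z Z   [V ::= S Z]
S Z Z => V Z Z   [S ::= V]
V Z Z => cat Z Z   [V ::= cat]
cat Z Z => cat cat Z   [Z ::= cat]
cat cat Z => cat cat cat   [Z ::= cat]

S => V => S Z => V Z => S Z Z => V Z Z => cat Z Z => cat cat Z => cat cat cat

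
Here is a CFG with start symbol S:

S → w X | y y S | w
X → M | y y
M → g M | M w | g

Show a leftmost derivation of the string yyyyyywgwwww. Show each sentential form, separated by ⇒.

S ⇒ yyS   [S → y y S]
yyS ⇒ yyyyS   [S → y y S]
yyyyS ⇒ yyyyyyS   [S → y y S]
yyyyyyS ⇒ yyyyyywX   [S → w X]
yyyyyywX ⇒ yyyyyywM   [X → M]
yyyyyywM ⇒ yyyyyywMw   [M → M w]
yyyyyywMw ⇒ yyyyyywMww   [M → M w]
yyyyyywMww ⇒ yyyyyywMwww   [M → M w]
yyyyyywMwww ⇒ yyyyyywMwwww   [M → M w]
yyyyyywMwwww ⇒ yyyyyywgwwww   [M → g]

S ⇒ yyS ⇒ yyyyS ⇒ yyyyyyS ⇒ yyyyyywX ⇒ yyyyyywM ⇒ yyyyyywMw ⇒ yyyyyywMww ⇒ yyyyyywMwww ⇒ yyyyyywMwwww ⇒ yyyyyywgwwww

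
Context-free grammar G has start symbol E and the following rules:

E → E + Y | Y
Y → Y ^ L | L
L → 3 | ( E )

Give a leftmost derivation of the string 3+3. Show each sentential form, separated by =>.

E => E+Y   [E → E + Y]
E+Y => Y+Y   [E → Y]
Y+Y => L+Y   [Y → L]
L+Y => 3+Y   [L → 3]
3+Y => 3+L   [Y → L]
3+L => 3+3   [L → 3]

E => E+Y => Y+Y => L+Y => 3+Y => 3+L => 3+3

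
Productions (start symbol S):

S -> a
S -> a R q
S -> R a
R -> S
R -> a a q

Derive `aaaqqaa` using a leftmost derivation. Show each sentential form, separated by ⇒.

S ⇒ Ra ⇒ Sa ⇒ Raa ⇒ Saa ⇒ aRqaa ⇒ aaaqqaa

S ⇒ Ra   [S -> R a]
Ra ⇒ Sa   [R -> S]
Sa ⇒ Raa   [S -> R a]
Raa ⇒ Saa   [R -> S]
Saa ⇒ aRqaa   [S -> a R q]
aRqaa ⇒ aaaqqaa   [R -> a a q]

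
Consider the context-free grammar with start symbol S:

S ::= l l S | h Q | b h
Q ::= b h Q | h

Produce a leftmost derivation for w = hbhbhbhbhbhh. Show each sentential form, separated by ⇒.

S ⇒ hQ ⇒ hbhQ ⇒ hbhbhQ ⇒ hbhbhbhQ ⇒ hbhbhbhbhQ ⇒ hbhbhbhbhbhQ ⇒ hbhbhbhbhbhh

S ⇒ hQ   [S ::= h Q]
hQ ⇒ hbhQ   [Q ::= b h Q]
hbhQ ⇒ hbhbhQ   [Q ::= b h Q]
hbhbhQ ⇒ hbhbhbhQ   [Q ::= b h Q]
hbhbhbhQ ⇒ hbhbhbhbhQ   [Q ::= b h Q]
hbhbhbhbhQ ⇒ hbhbhbhbhbhQ   [Q ::= b h Q]
hbhbhbhbhbhQ ⇒ hbhbhbhbhbhh   [Q ::= h]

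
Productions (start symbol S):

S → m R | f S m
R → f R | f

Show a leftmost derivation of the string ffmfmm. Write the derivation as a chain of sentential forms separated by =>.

S => fSm => ffSmm => ffmRmm => ffmfmm

S => fSm   [S → f S m]
fSm => ffSmm   [S → f S m]
ffSmm => ffmRmm   [S → m R]
ffmRmm => ffmfmm   [R → f]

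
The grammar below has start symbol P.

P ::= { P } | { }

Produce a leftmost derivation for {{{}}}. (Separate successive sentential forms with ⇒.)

P ⇒ {P} ⇒ {{P}} ⇒ {{{}}}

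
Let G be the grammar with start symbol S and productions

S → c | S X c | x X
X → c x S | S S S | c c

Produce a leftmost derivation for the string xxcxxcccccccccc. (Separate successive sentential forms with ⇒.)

S ⇒ xX ⇒ xSSS ⇒ xSXcSS ⇒ xxXXcSS ⇒ xxcxSXcSS ⇒ xxcxxXXcSS ⇒ xxcxxccXcSS ⇒ xxcxxcccccSS ⇒ xxcxxccccccS ⇒ xxcxxccccccSXc ⇒ xxcxxcccccccXc ⇒ xxcxxcccccccccc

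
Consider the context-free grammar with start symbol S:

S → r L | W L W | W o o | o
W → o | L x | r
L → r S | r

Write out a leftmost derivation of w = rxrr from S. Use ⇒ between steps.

S ⇒ WLW ⇒ LxLW ⇒ rxLW ⇒ rxrW ⇒ rxrr

S ⇒ WLW   [S → W L W]
WLW ⇒ LxLW   [W → L x]
LxLW ⇒ rxLW   [L → r]
rxLW ⇒ rxrW   [L → r]
rxrW ⇒ rxrr   [W → r]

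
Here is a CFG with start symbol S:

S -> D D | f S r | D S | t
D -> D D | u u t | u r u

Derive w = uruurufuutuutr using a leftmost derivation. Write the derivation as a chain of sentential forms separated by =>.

S => DS => DDS => uruDS => uruuruS => uruurufSr => uruurufDDr => uruurufuutDr => uruurufuutuutr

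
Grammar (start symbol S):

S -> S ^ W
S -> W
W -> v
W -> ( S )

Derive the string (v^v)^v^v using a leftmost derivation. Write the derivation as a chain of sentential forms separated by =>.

S => S^W   [S -> S ^ W]
S^W => S^W^W   [S -> S ^ W]
S^W^W => W^W^W   [S -> W]
W^W^W => (S)^W^W   [W -> ( S )]
(S)^W^W => (S^W)^W^W   [S -> S ^ W]
(S^W)^W^W => (W^W)^W^W   [S -> W]
(W^W)^W^W => (v^W)^W^W   [W -> v]
(v^W)^W^W => (v^v)^W^W   [W -> v]
(v^v)^W^W => (v^v)^v^W   [W -> v]
(v^v)^v^W => (v^v)^v^v   [W -> v]

S => S^W => S^W^W => W^W^W => (S)^W^W => (S^W)^W^W => (W^W)^W^W => (v^W)^W^W => (v^v)^W^W => (v^v)^v^W => (v^v)^v^v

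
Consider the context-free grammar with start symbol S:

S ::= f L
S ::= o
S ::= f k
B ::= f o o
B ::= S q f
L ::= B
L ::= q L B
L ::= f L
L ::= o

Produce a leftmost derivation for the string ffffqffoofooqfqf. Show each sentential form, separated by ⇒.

S ⇒ fL ⇒ fB ⇒ fSqf ⇒ ffLqf ⇒ fffLqf ⇒ fffBqf ⇒ fffSqfqf ⇒ ffffLqfqf ⇒ ffffqLBqfqf ⇒ ffffqfLBqfqf ⇒ ffffqfBBqfqf ⇒ ffffqffooBqfqf ⇒ ffffqffoofooqfqf

S ⇒ fL   [S ::= f L]
fL ⇒ fB   [L ::= B]
fB ⇒ fSqf   [B ::= S q f]
fSqf ⇒ ffLqf   [S ::= f L]
ffLqf ⇒ fffLqf   [L ::= f L]
fffLqf ⇒ fffBqf   [L ::= B]
fffBqf ⇒ fffSqfqf   [B ::= S q f]
fffSqfqf ⇒ ffffLqfqf   [S ::= f L]
ffffLqfqf ⇒ ffffqLBqfqf   [L ::= q L B]
ffffqLBqfqf ⇒ ffffqfLBqfqf   [L ::= f L]
ffffqfLBqfqf ⇒ ffffqfBBqfqf   [L ::= B]
ffffqfBBqfqf ⇒ ffffqffooBqfqf   [B ::= f o o]
ffffqffooBqfqf ⇒ ffffqffoofooqfqf   [B ::= f o o]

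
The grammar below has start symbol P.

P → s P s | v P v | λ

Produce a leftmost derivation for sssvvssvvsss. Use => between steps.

P=>sPs=>ssPss=>sssPsss=>sssvPvsss=>sssvvPvvsss=>sssvvsPsvvsss=>sssvvssvvsss

P => sPs   [P → s P s]
sPs => ssPss   [P → s P s]
ssPss => sssPsss   [P → s P s]
sssPsss => sssvPvsss   [P → v P v]
sssvPvsss => sssvvPvvsss   [P → v P v]
sssvvPvvsss => sssvvsPsvvsss   [P → s P s]
sssvvsPsvvsss => sssvvssvvsss   [P → λ]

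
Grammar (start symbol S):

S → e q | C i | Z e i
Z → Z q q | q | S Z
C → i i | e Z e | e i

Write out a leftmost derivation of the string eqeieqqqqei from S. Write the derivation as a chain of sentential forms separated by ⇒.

S ⇒ Zei ⇒ Zqqei ⇒ SZqqei ⇒ CiZqqei ⇒ eZeiZqqei ⇒ eqeiZqqei ⇒ eqeiSZqqei ⇒ eqeieqZqqei ⇒ eqeieqqqqei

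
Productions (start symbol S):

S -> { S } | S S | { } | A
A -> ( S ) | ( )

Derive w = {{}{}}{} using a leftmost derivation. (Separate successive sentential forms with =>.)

S => SS => {S}S => {SS}S => {{}S}S => {{}{}}S => {{}{}}{}

S => SS   [S -> S S]
SS => {S}S   [S -> { S }]
{S}S => {SS}S   [S -> S S]
{SS}S => {{}S}S   [S -> { }]
{{}S}S => {{}{}}S   [S -> { }]
{{}{}}S => {{}{}}{}   [S -> { }]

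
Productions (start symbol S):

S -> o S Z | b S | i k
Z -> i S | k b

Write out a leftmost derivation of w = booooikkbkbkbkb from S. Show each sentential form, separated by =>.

S => bS   [S -> b S]
bS => boSZ   [S -> o S Z]
boSZ => booSZZ   [S -> o S Z]
booSZZ => boooSZZZ   [S -> o S Z]
boooSZZZ => booooSZZZZ   [S -> o S Z]
booooSZZZZ => booooikZZZZ   [S -> i k]
booooikZZZZ => booooikkbZZZ   [Z -> k b]
booooikkbZZZ => booooikkbkbZZ   [Z -> k b]
booooikkbkbZZ => booooikkbkbkbZ   [Z -> k b]
booooikkbkbkbZ => booooikkbkbkbkb   [Z -> k b]

S => bS => boSZ => booSZZ => boooSZZZ => booooSZZZZ => booooikZZZZ => booooikkbZZZ => booooikkbkbZZ => booooikkbkbkbZ => booooikkbkbkbkb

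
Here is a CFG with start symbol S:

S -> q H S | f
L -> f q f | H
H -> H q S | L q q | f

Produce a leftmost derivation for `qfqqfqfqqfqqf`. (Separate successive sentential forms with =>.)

S => qHS   [S -> q H S]
qHS => qLqqS   [H -> L q q]
qLqqS => qHqqS   [L -> H]
qHqqS => qHqSqqS   [H -> H q S]
qHqSqqS => qfqSqqS   [H -> f]
qfqSqqS => qfqqHSqqS   [S -> q H S]
qfqqHSqqS => qfqqLqqSqqS   [H -> L q q]
qfqqLqqSqqS => qfqqfqfqqSqqS   [L -> f q f]
qfqqfqfqqSqqS => qfqqfqfqqfqqS   [S -> f]
qfqqfqfqqfqqS => qfqqfqfqqfqqf   [S -> f]

S => qHS => qLqqS => qHqqS => qHqSqqS => qfqSqqS => qfqqHSqqS => qfqqLqqSqqS => qfqqfqfqqSqqS => qfqqfqfqqfqqS => qfqqfqfqqfqqf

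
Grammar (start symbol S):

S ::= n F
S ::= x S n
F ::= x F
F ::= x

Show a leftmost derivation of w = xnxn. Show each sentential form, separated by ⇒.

S ⇒ xSn ⇒ xnFn ⇒ xnxn

S ⇒ xSn   [S ::= x S n]
xSn ⇒ xnFn   [S ::= n F]
xnFn ⇒ xnxn   [F ::= x]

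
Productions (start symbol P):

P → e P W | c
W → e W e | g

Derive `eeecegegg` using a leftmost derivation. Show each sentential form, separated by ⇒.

P ⇒ ePW   [P → e P W]
ePW ⇒ eePWW   [P → e P W]
eePWW ⇒ eeePWWW   [P → e P W]
eeePWWW ⇒ eeecWWW   [P → c]
eeecWWW ⇒ eeeceWeWW   [W → e W e]
eeeceWeWW ⇒ eeecegeWW   [W → g]
eeecegeWW ⇒ eeecegegW   [W → g]
eeecegegW ⇒ eeecegegg   [W → g]

P ⇒ ePW ⇒ eePWW ⇒ eeePWWW ⇒ eeecWWW ⇒ eeeceWeWW ⇒ eeecegeWW ⇒ eeecegegW ⇒ eeecegegg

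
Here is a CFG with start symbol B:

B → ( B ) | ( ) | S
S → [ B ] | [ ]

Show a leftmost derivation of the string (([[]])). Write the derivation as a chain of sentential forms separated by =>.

B => (B)   [B → ( B )]
(B) => ((B))   [B → ( B )]
((B)) => ((S))   [B → S]
((S)) => (([B]))   [S → [ B ]]
(([B])) => (([S]))   [B → S]
(([S])) => (([[]]))   [S → [ ]]

B=>(B)=>((B))=>((S))=>(([B]))=>(([S]))=>(([[]]))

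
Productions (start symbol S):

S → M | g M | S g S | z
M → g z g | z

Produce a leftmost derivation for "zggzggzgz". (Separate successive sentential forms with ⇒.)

S ⇒ SgS   [S → S g S]
SgS ⇒ MgS   [S → M]
MgS ⇒ zgS   [M → z]
zgS ⇒ zgSgS   [S → S g S]
zgSgS ⇒ zgSgSgS   [S → S g S]
zgSgSgS ⇒ zgMgSgS   [S → M]
zgMgSgS ⇒ zggzggSgS   [M → g z g]
zggzggSgS ⇒ zggzggzgS   [S → z]
zggzggzgS ⇒ zggzggzgz   [S → z]

S⇒SgS⇒MgS⇒zgS⇒zgSgS⇒zgSgSgS⇒zgMgSgS⇒zggzggSgS⇒zggzggzgS⇒zggzggzgz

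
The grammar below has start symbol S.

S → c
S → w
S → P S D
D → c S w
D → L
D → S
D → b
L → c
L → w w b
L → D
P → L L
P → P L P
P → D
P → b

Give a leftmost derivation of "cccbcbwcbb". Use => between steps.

S => PSD => LLSD => cLSD => ccSD => ccPSDD => ccDSDD => cccSwSDD => cccPSDwSDD => cccbSDwSDD => cccbcDwSDD => cccbcbwSDD => cccbcbwcDD => cccbcbwcbD => cccbcbwcbb

S => PSD   [S → P S D]
PSD => LLSD   [P → L L]
LLSD => cLSD   [L → c]
cLSD => ccSD   [L → c]
ccSD => ccPSDD   [S → P S D]
ccPSDD => ccDSDD   [P → D]
ccDSDD => cccSwSDD   [D → c S w]
cccSwSDD => cccPSDwSDD   [S → P S D]
cccPSDwSDD => cccbSDwSDD   [P → b]
cccbSDwSDD => cccbcDwSDD   [S → c]
cccbcDwSDD => cccbcbwSDD   [D → b]
cccbcbwSDD => cccbcbwcDD   [S → c]
cccbcbwcDD => cccbcbwcbD   [D → b]
cccbcbwcbD => cccbcbwcbb   [D → b]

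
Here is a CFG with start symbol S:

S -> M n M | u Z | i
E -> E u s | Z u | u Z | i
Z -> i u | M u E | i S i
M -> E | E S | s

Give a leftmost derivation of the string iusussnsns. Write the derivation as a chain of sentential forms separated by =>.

S => MnM => ESnM => EusSnM => EususSnM => iususSnM => iususMnMnM => iusussnMnM => iusussnsnM => iusussnsns

S => MnM   [S -> M n M]
MnM => ESnM   [M -> E S]
ESnM => EusSnM   [E -> E u s]
EusSnM => EususSnM   [E -> E u s]
EususSnM => iususSnM   [E -> i]
iususSnM => iususMnMnM   [S -> M n M]
iususMnMnM => iusussnMnM   [M -> s]
iusussnMnM => iusussnsnM   [M -> s]
iusussnsnM => iusussnsns   [M -> s]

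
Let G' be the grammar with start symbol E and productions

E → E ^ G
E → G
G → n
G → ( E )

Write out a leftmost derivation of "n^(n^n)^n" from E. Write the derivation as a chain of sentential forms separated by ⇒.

E ⇒ E^G   [E → E ^ G]
E^G ⇒ E^G^G   [E → E ^ G]
E^G^G ⇒ G^G^G   [E → G]
G^G^G ⇒ n^G^G   [G → n]
n^G^G ⇒ n^(E)^G   [G → ( E )]
n^(E)^G ⇒ n^(E^G)^G   [E → E ^ G]
n^(E^G)^G ⇒ n^(G^G)^G   [E → G]
n^(G^G)^G ⇒ n^(n^G)^G   [G → n]
n^(n^G)^G ⇒ n^(n^n)^G   [G → n]
n^(n^n)^G ⇒ n^(n^n)^n   [G → n]

E ⇒ E^G ⇒ E^G^G ⇒ G^G^G ⇒ n^G^G ⇒ n^(E)^G ⇒ n^(E^G)^G ⇒ n^(G^G)^G ⇒ n^(n^G)^G ⇒ n^(n^n)^G ⇒ n^(n^n)^n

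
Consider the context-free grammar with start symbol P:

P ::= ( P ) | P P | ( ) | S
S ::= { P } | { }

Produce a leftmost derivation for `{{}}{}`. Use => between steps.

P => PP => SP => {P}P => {S}P => {{}}P => {{}}S => {{}}{}

P => PP   [P ::= P P]
PP => SP   [P ::= S]
SP => {P}P   [S ::= { P }]
{P}P => {S}P   [P ::= S]
{S}P => {{}}P   [S ::= { }]
{{}}P => {{}}S   [P ::= S]
{{}}S => {{}}{}   [S ::= { }]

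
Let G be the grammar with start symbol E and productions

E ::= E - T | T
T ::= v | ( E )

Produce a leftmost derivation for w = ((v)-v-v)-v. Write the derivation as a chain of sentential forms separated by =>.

E => E-T   [E ::= E - T]
E-T => T-T   [E ::= T]
T-T => (E)-T   [T ::= ( E )]
(E)-T => (E-T)-T   [E ::= E - T]
(E-T)-T => (E-T-T)-T   [E ::= E - T]
(E-T-T)-T => (T-T-T)-T   [E ::= T]
(T-T-T)-T => ((E)-T-T)-T   [T ::= ( E )]
((E)-T-T)-T => ((T)-T-T)-T   [E ::= T]
((T)-T-T)-T => ((v)-T-T)-T   [T ::= v]
((v)-T-T)-T => ((v)-v-T)-T   [T ::= v]
((v)-v-T)-T => ((v)-v-v)-T   [T ::= v]
((v)-v-v)-T => ((v)-v-v)-v   [T ::= v]

E => E-T => T-T => (E)-T => (E-T)-T => (E-T-T)-T => (T-T-T)-T => ((E)-T-T)-T => ((T)-T-T)-T => ((v)-T-T)-T => ((v)-v-T)-T => ((v)-v-v)-T => ((v)-v-v)-v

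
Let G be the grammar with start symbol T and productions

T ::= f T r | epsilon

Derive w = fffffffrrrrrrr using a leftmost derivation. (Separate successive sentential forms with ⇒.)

T ⇒ fTr ⇒ ffTrr ⇒ fffTrrr ⇒ ffffTrrrr ⇒ fffffTrrrrr ⇒ ffffffTrrrrrr ⇒ fffffffTrrrrrrr ⇒ fffffffrrrrrrr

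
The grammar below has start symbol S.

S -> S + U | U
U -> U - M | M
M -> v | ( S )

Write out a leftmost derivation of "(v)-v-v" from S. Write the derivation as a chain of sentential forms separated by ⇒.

S ⇒ U ⇒ U-M ⇒ U-M-M ⇒ M-M-M ⇒ (S)-M-M ⇒ (U)-M-M ⇒ (M)-M-M ⇒ (v)-M-M ⇒ (v)-v-M ⇒ (v)-v-v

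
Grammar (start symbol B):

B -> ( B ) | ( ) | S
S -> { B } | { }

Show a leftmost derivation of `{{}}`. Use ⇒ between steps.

B ⇒ S ⇒ {B} ⇒ {S} ⇒ {{}}

B ⇒ S   [B -> S]
S ⇒ {B}   [S -> { B }]
{B} ⇒ {S}   [B -> S]
{S} ⇒ {{}}   [S -> { }]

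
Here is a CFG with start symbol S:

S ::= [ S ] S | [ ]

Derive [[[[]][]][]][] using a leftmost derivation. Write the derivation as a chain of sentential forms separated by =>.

S => [S]S => [[S]S]S => [[[S]S]S]S => [[[[]]S]S]S => [[[[]][]]S]S => [[[[]][]][]]S => [[[[]][]][]][]

S => [S]S   [S ::= [ S ] S]
[S]S => [[S]S]S   [S ::= [ S ] S]
[[S]S]S => [[[S]S]S]S   [S ::= [ S ] S]
[[[S]S]S]S => [[[[]]S]S]S   [S ::= [ ]]
[[[[]]S]S]S => [[[[]][]]S]S   [S ::= [ ]]
[[[[]][]]S]S => [[[[]][]][]]S   [S ::= [ ]]
[[[[]][]][]]S => [[[[]][]][]][]   [S ::= [ ]]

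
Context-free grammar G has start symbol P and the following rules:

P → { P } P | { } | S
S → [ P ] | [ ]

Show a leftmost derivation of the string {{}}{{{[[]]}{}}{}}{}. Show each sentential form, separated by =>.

P => {P}P => {{}}P => {{}}{P}P => {{}}{{P}P}P => {{}}{{{P}P}P}P => {{}}{{{S}P}P}P => {{}}{{{[P]}P}P}P => {{}}{{{[S]}P}P}P => {{}}{{{[[]]}P}P}P => {{}}{{{[[]]}{}}P}P => {{}}{{{[[]]}{}}{}}P => {{}}{{{[[]]}{}}{}}{}

P => {P}P   [P → { P } P]
{P}P => {{}}P   [P → { }]
{{}}P => {{}}{P}P   [P → { P } P]
{{}}{P}P => {{}}{{P}P}P   [P → { P } P]
{{}}{{P}P}P => {{}}{{{P}P}P}P   [P → { P } P]
{{}}{{{P}P}P}P => {{}}{{{S}P}P}P   [P → S]
{{}}{{{S}P}P}P => {{}}{{{[P]}P}P}P   [S → [ P ]]
{{}}{{{[P]}P}P}P => {{}}{{{[S]}P}P}P   [P → S]
{{}}{{{[S]}P}P}P => {{}}{{{[[]]}P}P}P   [S → [ ]]
{{}}{{{[[]]}P}P}P => {{}}{{{[[]]}{}}P}P   [P → { }]
{{}}{{{[[]]}{}}P}P => {{}}{{{[[]]}{}}{}}P   [P → { }]
{{}}{{{[[]]}{}}{}}P => {{}}{{{[[]]}{}}{}}{}   [P → { }]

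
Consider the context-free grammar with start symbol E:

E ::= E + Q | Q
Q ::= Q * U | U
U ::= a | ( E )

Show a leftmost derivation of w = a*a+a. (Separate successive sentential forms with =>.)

E => E+Q   [E ::= E + Q]
E+Q => Q+Q   [E ::= Q]
Q+Q => Q*U+Q   [Q ::= Q * U]
Q*U+Q => U*U+Q   [Q ::= U]
U*U+Q => a*U+Q   [U ::= a]
a*U+Q => a*a+Q   [U ::= a]
a*a+Q => a*a+U   [Q ::= U]
a*a+U => a*a+a   [U ::= a]

E => E+Q => Q+Q => Q*U+Q => U*U+Q => a*U+Q => a*a+Q => a*a+U => a*a+a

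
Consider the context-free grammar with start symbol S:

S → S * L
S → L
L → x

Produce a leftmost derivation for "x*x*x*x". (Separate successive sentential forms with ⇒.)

S ⇒ S*L ⇒ S*L*L ⇒ S*L*L*L ⇒ L*L*L*L ⇒ x*L*L*L ⇒ x*x*L*L ⇒ x*x*x*L ⇒ x*x*x*x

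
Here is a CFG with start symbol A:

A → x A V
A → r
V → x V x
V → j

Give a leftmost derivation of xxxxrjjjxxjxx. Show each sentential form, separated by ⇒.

A ⇒ xAV ⇒ xxAVV ⇒ xxxAVVV ⇒ xxxxAVVVV ⇒ xxxxrVVVV ⇒ xxxxrjVVV ⇒ xxxxrjjVV ⇒ xxxxrjjjV ⇒ xxxxrjjjxVx ⇒ xxxxrjjjxxVxx ⇒ xxxxrjjjxxjxx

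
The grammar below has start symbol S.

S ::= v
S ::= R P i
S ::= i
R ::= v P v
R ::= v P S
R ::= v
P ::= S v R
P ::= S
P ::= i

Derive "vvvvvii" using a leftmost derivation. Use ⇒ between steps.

S ⇒ RPi ⇒ vPvPi ⇒ vSvRvPi ⇒ vvvRvPi ⇒ vvvvvPi ⇒ vvvvvSi ⇒ vvvvvii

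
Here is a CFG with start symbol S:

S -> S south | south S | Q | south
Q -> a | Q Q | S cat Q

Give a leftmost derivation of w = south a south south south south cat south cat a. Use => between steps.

S => south S => south Q => south Q Q => south a Q => south a S cat Q => south a S south cat Q => south a south S south cat Q => south a south S south south cat Q => south a south south south south cat Q => south a south south south south cat S cat Q => south a south south south south cat south cat Q => south a south south south south cat south cat a

S => south S   [S -> south S]
south S => south Q   [S -> Q]
south Q => south Q Q   [Q -> Q Q]
south Q Q => south a Q   [Q -> a]
south a Q => south a S cat Q   [Q -> S cat Q]
south a S cat Q => south a S south cat Q   [S -> S south]
south a S south cat Q => south a south S south cat Q   [S -> south S]
south a south S south cat Q => south a south S south south cat Q   [S -> S south]
south a south S south south cat Q => south a south south south south cat Q   [S -> south]
south a south south south south cat Q => south a south south south south cat S cat Q   [Q -> S cat Q]
south a south south south south cat S cat Q => south a south south south south cat south cat Q   [S -> south]
south a south south south south cat south cat Q => south a south south south south cat south cat a   [Q -> a]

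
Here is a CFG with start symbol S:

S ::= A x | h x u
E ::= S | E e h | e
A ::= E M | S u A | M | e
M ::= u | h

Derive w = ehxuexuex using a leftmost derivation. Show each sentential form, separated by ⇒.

S ⇒ Ax ⇒ SuAx ⇒ AxuAx ⇒ SuAxuAx ⇒ AxuAxuAx ⇒ EMxuAxuAx ⇒ eMxuAxuAx ⇒ ehxuAxuAx ⇒ ehxuexuAx ⇒ ehxuexuex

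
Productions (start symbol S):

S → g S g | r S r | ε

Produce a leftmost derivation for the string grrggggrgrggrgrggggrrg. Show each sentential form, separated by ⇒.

S ⇒ gSg ⇒ grSrg ⇒ grrSrrg ⇒ grrgSgrrg ⇒ grrggSggrrg ⇒ grrgggSgggrrg ⇒ grrggggSggggrrg ⇒ grrggggrSrggggrrg ⇒ grrggggrgSgrggggrrg ⇒ grrggggrgrSrgrggggrrg ⇒ grrggggrgrgSgrgrggggrrg ⇒ grrggggrgrggrgrggggrrg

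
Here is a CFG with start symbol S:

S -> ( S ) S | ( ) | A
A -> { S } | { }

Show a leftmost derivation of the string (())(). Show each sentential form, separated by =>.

S => (S)S   [S -> ( S ) S]
(S)S => (())S   [S -> ( )]
(())S => (())()   [S -> ( )]

S=>(S)S=>(())S=>(())()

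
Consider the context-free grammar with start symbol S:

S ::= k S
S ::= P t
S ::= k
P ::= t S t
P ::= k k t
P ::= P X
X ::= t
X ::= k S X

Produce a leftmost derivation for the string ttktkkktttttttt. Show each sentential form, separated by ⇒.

S ⇒ Pt ⇒ tStt ⇒ tPttt ⇒ ttStttt ⇒ ttkStttt ⇒ ttkPttttt ⇒ ttktStttttt ⇒ ttktkStttttt ⇒ ttktkPttttttt ⇒ ttktkkktttttttt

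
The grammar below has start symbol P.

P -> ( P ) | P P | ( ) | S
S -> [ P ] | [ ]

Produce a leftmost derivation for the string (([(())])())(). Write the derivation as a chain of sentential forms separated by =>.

P => PP => (P)P => (PP)P => ((P)P)P => ((S)P)P => (([P])P)P => (([(P)])P)P => (([(())])P)P => (([(())])())P => (([(())])())()

P => PP   [P -> P P]
PP => (P)P   [P -> ( P )]
(P)P => (PP)P   [P -> P P]
(PP)P => ((P)P)P   [P -> ( P )]
((P)P)P => ((S)P)P   [P -> S]
((S)P)P => (([P])P)P   [S -> [ P ]]
(([P])P)P => (([(P)])P)P   [P -> ( P )]
(([(P)])P)P => (([(())])P)P   [P -> ( )]
(([(())])P)P => (([(())])())P   [P -> ( )]
(([(())])())P => (([(())])())()   [P -> ( )]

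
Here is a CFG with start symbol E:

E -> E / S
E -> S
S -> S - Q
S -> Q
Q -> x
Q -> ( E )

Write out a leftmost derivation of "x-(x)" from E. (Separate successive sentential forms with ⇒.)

E⇒S⇒S-Q⇒Q-Q⇒x-Q⇒x-(E)⇒x-(S)⇒x-(Q)⇒x-(x)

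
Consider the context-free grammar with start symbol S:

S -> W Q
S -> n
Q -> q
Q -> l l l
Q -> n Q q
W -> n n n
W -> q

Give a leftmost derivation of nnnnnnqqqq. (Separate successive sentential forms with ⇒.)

S ⇒ WQ ⇒ nnnQ ⇒ nnnnQq ⇒ nnnnnQqq ⇒ nnnnnnQqqq ⇒ nnnnnnqqqq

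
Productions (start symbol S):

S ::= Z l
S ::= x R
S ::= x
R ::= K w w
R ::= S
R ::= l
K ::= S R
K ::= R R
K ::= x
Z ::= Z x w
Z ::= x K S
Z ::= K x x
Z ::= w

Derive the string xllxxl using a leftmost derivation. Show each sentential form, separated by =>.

S => xR => xS => xZl => xKxxl => xRRxxl => xlRxxl => xllxxl

S => xR   [S ::= x R]
xR => xS   [R ::= S]
xS => xZl   [S ::= Z l]
xZl => xKxxl   [Z ::= K x x]
xKxxl => xRRxxl   [K ::= R R]
xRRxxl => xlRxxl   [R ::= l]
xlRxxl => xllxxl   [R ::= l]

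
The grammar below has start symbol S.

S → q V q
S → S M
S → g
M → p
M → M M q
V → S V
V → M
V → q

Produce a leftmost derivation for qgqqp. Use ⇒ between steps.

S ⇒ SM ⇒ qVqM ⇒ qSVqM ⇒ qgVqM ⇒ qgqqM ⇒ qgqqp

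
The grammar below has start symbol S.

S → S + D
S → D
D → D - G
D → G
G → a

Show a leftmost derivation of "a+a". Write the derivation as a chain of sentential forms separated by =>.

S => S+D => D+D => G+D => a+D => a+G => a+a

S => S+D   [S → S + D]
S+D => D+D   [S → D]
D+D => G+D   [D → G]
G+D => a+D   [G → a]
a+D => a+G   [D → G]
a+G => a+a   [G → a]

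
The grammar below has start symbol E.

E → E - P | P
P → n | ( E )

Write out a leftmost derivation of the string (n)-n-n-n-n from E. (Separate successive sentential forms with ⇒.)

E⇒E-P⇒E-P-P⇒E-P-P-P⇒E-P-P-P-P⇒P-P-P-P-P⇒(E)-P-P-P-P⇒(P)-P-P-P-P⇒(n)-P-P-P-P⇒(n)-n-P-P-P⇒(n)-n-n-P-P⇒(n)-n-n-n-P⇒(n)-n-n-n-n

E ⇒ E-P   [E → E - P]
E-P ⇒ E-P-P   [E → E - P]
E-P-P ⇒ E-P-P-P   [E → E - P]
E-P-P-P ⇒ E-P-P-P-P   [E → E - P]
E-P-P-P-P ⇒ P-P-P-P-P   [E → P]
P-P-P-P-P ⇒ (E)-P-P-P-P   [P → ( E )]
(E)-P-P-P-P ⇒ (P)-P-P-P-P   [E → P]
(P)-P-P-P-P ⇒ (n)-P-P-P-P   [P → n]
(n)-P-P-P-P ⇒ (n)-n-P-P-P   [P → n]
(n)-n-P-P-P ⇒ (n)-n-n-P-P   [P → n]
(n)-n-n-P-P ⇒ (n)-n-n-n-P   [P → n]
(n)-n-n-n-P ⇒ (n)-n-n-n-n   [P → n]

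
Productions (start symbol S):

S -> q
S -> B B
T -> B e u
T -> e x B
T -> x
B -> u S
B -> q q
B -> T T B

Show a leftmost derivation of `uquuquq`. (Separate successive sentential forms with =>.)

S => BB => uSB => uqB => uquS => uquBB => uquuSB => uquuqB => uquuquS => uquuquq

S => BB   [S -> B B]
BB => uSB   [B -> u S]
uSB => uqB   [S -> q]
uqB => uquS   [B -> u S]
uquS => uquBB   [S -> B B]
uquBB => uquuSB   [B -> u S]
uquuSB => uquuqB   [S -> q]
uquuqB => uquuquS   [B -> u S]
uquuquS => uquuquq   [S -> q]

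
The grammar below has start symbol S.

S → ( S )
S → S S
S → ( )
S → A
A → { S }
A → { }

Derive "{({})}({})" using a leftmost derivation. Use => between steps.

S => SS   [S → S S]
SS => AS   [S → A]
AS => {S}S   [A → { S }]
{S}S => {(S)}S   [S → ( S )]
{(S)}S => {(A)}S   [S → A]
{(A)}S => {({})}S   [A → { }]
{({})}S => {({})}(S)   [S → ( S )]
{({})}(S) => {({})}(A)   [S → A]
{({})}(A) => {({})}({})   [A → { }]

S=>SS=>AS=>{S}S=>{(S)}S=>{(A)}S=>{({})}S=>{({})}(S)=>{({})}(A)=>{({})}({})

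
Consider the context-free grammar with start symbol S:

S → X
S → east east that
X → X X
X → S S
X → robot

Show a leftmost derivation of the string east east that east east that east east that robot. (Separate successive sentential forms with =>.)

S => X => S S => X S => S S S => east east that S S => east east that X S => east east that S S S => east east that east east that S S => east east that east east that east east that S => east east that east east that east east that X => east east that east east that east east that robot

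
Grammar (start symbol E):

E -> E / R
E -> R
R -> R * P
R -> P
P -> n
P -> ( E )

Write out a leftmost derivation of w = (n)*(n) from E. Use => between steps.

E => R => R*P => P*P => (E)*P => (R)*P => (P)*P => (n)*P => (n)*(E) => (n)*(R) => (n)*(P) => (n)*(n)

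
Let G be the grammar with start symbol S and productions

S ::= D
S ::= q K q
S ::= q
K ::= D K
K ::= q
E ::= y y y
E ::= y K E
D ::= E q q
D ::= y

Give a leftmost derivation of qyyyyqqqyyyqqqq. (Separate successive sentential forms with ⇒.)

S⇒qKq⇒qDKq⇒qEqqKq⇒qyKEqqKq⇒qyDKEqqKq⇒qyEqqKEqqKq⇒qyyyyqqKEqqKq⇒qyyyyqqqEqqKq⇒qyyyyqqqyyyqqKq⇒qyyyyqqqyyyqqqq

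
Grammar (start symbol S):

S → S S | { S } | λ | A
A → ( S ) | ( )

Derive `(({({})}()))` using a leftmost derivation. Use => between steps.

S => A   [S → A]
A => (S)   [A → ( S )]
(S) => (A)   [S → A]
(A) => ((S))   [A → ( S )]
((S)) => ((SS))   [S → S S]
((SS)) => ((SSS))   [S → S S]
((SSS)) => (({S}SS))   [S → { S }]
(({S}SS)) => (({A}SS))   [S → A]
(({A}SS)) => (({(S)}SS))   [A → ( S )]
(({(S)}SS)) => (({({S})}SS))   [S → { S }]
(({({S})}SS)) => (({({})}SS))   [S → λ]
(({({})}SS)) => (({({})}AS))   [S → A]
(({({})}AS)) => (({({})}()S))   [A → ( )]
(({({})}()S)) => (({({})}()))   [S → λ]

S => A => (S) => (A) => ((S)) => ((SS)) => ((SSS)) => (({S}SS)) => (({A}SS)) => (({(S)}SS)) => (({({S})}SS)) => (({({})}SS)) => (({({})}AS)) => (({({})}()S)) => (({({})}()))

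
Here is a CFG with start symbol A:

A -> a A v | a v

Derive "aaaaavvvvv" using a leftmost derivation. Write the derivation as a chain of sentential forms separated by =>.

A => aAv => aaAvv => aaaAvvv => aaaaAvvvv => aaaaavvvvv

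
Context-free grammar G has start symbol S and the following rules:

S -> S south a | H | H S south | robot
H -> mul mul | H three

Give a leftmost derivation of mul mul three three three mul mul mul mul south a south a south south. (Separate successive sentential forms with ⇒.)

S ⇒ H S south ⇒ H three S south ⇒ H three three S south ⇒ H three three three S south ⇒ mul mul three three three S south ⇒ mul mul three three three H S south south ⇒ mul mul three three three mul mul S south south ⇒ mul mul three three three mul mul S south a south south ⇒ mul mul three three three mul mul S south a south a south south ⇒ mul mul three three three mul mul H south a south a south south ⇒ mul mul three three three mul mul mul mul south a south a south south

S ⇒ H S south   [S -> H S south]
H S south ⇒ H three S south   [H -> H three]
H three S south ⇒ H three three S south   [H -> H three]
H three three S south ⇒ H three three three S south   [H -> H three]
H three three three S south ⇒ mul mul three three three S south   [H -> mul mul]
mul mul three three three S south ⇒ mul mul three three three H S south south   [S -> H S south]
mul mul three three three H S south south ⇒ mul mul three three three mul mul S south south   [H -> mul mul]
mul mul three three three mul mul S south south ⇒ mul mul three three three mul mul S south a south south   [S -> S south a]
mul mul three three three mul mul S south a south south ⇒ mul mul three three three mul mul S south a south a south south   [S -> S south a]
mul mul three three three mul mul S south a south a south south ⇒ mul mul three three three mul mul H south a south a south south   [S -> H]
mul mul three three three mul mul H south a south a south south ⇒ mul mul three three three mul mul mul mul south a south a south south   [H -> mul mul]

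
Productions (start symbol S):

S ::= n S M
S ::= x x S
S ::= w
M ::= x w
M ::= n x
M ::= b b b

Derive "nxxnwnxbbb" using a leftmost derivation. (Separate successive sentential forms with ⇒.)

S⇒nSM⇒nxxSM⇒nxxnSMM⇒nxxnwMM⇒nxxnwnxM⇒nxxnwnxbbb

S ⇒ nSM   [S ::= n S M]
nSM ⇒ nxxSM   [S ::= x x S]
nxxSM ⇒ nxxnSMM   [S ::= n S M]
nxxnSMM ⇒ nxxnwMM   [S ::= w]
nxxnwMM ⇒ nxxnwnxM   [M ::= n x]
nxxnwnxM ⇒ nxxnwnxbbb   [M ::= b b b]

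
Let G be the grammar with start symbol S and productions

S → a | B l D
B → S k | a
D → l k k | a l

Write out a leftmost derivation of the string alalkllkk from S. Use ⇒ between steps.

S ⇒ BlD ⇒ SklD ⇒ BlDklD ⇒ alDklD ⇒ alalklD ⇒ alalkllkk

S ⇒ BlD   [S → B l D]
BlD ⇒ SklD   [B → S k]
SklD ⇒ BlDklD   [S → B l D]
BlDklD ⇒ alDklD   [B → a]
alDklD ⇒ alalklD   [D → a l]
alalklD ⇒ alalkllkk   [D → l k k]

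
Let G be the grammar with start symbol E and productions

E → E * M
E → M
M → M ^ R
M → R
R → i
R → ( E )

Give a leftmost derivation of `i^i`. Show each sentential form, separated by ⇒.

E ⇒ M   [E → M]
M ⇒ M^R   [M → M ^ R]
M^R ⇒ R^R   [M → R]
R^R ⇒ i^R   [R → i]
i^R ⇒ i^i   [R → i]

E ⇒ M ⇒ M^R ⇒ R^R ⇒ i^R ⇒ i^i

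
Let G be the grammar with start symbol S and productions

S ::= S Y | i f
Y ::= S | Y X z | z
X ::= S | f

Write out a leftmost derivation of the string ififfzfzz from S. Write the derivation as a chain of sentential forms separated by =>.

S => SY => SYY => ifYY => ifYXzY => ifYXzXzY => ifSXzXzY => ififXzXzY => ififfzXzY => ififfzfzY => ififfzfzz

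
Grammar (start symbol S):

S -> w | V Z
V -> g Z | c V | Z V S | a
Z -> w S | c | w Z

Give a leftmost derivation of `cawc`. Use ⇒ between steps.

S⇒VZ⇒ZVSZ⇒cVSZ⇒caSZ⇒cawZ⇒cawc

S ⇒ VZ   [S -> V Z]
VZ ⇒ ZVSZ   [V -> Z V S]
ZVSZ ⇒ cVSZ   [Z -> c]
cVSZ ⇒ caSZ   [V -> a]
caSZ ⇒ cawZ   [S -> w]
cawZ ⇒ cawc   [Z -> c]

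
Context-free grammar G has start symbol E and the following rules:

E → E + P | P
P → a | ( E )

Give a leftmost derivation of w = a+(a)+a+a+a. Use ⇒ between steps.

E ⇒ E+P ⇒ E+P+P ⇒ E+P+P+P ⇒ E+P+P+P+P ⇒ P+P+P+P+P ⇒ a+P+P+P+P ⇒ a+(E)+P+P+P ⇒ a+(P)+P+P+P ⇒ a+(a)+P+P+P ⇒ a+(a)+a+P+P ⇒ a+(a)+a+a+P ⇒ a+(a)+a+a+a

E ⇒ E+P   [E → E + P]
E+P ⇒ E+P+P   [E → E + P]
E+P+P ⇒ E+P+P+P   [E → E + P]
E+P+P+P ⇒ E+P+P+P+P   [E → E + P]
E+P+P+P+P ⇒ P+P+P+P+P   [E → P]
P+P+P+P+P ⇒ a+P+P+P+P   [P → a]
a+P+P+P+P ⇒ a+(E)+P+P+P   [P → ( E )]
a+(E)+P+P+P ⇒ a+(P)+P+P+P   [E → P]
a+(P)+P+P+P ⇒ a+(a)+P+P+P   [P → a]
a+(a)+P+P+P ⇒ a+(a)+a+P+P   [P → a]
a+(a)+a+P+P ⇒ a+(a)+a+a+P   [P → a]
a+(a)+a+a+P ⇒ a+(a)+a+a+a   [P → a]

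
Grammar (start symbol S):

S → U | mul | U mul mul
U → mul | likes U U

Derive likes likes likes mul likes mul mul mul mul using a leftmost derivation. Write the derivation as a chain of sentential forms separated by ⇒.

S ⇒ U ⇒ likes U U ⇒ likes likes U U U ⇒ likes likes likes U U U U ⇒ likes likes likes mul U U U ⇒ likes likes likes mul likes U U U U ⇒ likes likes likes mul likes mul U U U ⇒ likes likes likes mul likes mul mul U U ⇒ likes likes likes mul likes mul mul mul U ⇒ likes likes likes mul likes mul mul mul mul

S ⇒ U   [S → U]
U ⇒ likes U U   [U → likes U U]
likes U U ⇒ likes likes U U U   [U → likes U U]
likes likes U U U ⇒ likes likes likes U U U U   [U → likes U U]
likes likes likes U U U U ⇒ likes likes likes mul U U U   [U → mul]
likes likes likes mul U U U ⇒ likes likes likes mul likes U U U U   [U → likes U U]
likes likes likes mul likes U U U U ⇒ likes likes likes mul likes mul U U U   [U → mul]
likes likes likes mul likes mul U U U ⇒ likes likes likes mul likes mul mul U U   [U → mul]
likes likes likes mul likes mul mul U U ⇒ likes likes likes mul likes mul mul mul U   [U → mul]
likes likes likes mul likes mul mul mul U ⇒ likes likes likes mul likes mul mul mul mul   [U → mul]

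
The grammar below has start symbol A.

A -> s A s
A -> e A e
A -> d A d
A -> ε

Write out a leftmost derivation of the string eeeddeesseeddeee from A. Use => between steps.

A => eAe   [A -> e A e]
eAe => eeAee   [A -> e A e]
eeAee => eeeAeee   [A -> e A e]
eeeAeee => eeedAdeee   [A -> d A d]
eeedAdeee => eeeddAddeee   [A -> d A d]
eeeddAddeee => eeeddeAeddeee   [A -> e A e]
eeeddeAeddeee => eeeddeeAeeddeee   [A -> e A e]
eeeddeeAeeddeee => eeeddeesAseeddeee   [A -> s A s]
eeeddeesAseeddeee => eeeddeesseeddeee   [A -> ε]

A => eAe => eeAee => eeeAeee => eeedAdeee => eeeddAddeee => eeeddeAeddeee => eeeddeeAeeddeee => eeeddeesAseeddeee => eeeddeesseeddeee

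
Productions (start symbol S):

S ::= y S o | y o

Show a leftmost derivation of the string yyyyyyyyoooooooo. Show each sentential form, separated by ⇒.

S ⇒ ySo   [S ::= y S o]
ySo ⇒ yySoo   [S ::= y S o]
yySoo ⇒ yyySooo   [S ::= y S o]
yyySooo ⇒ yyyySoooo   [S ::= y S o]
yyyySoooo ⇒ yyyyySooooo   [S ::= y S o]
yyyyySooooo ⇒ yyyyyySoooooo   [S ::= y S o]
yyyyyySoooooo ⇒ yyyyyyySooooooo   [S ::= y S o]
yyyyyyySooooooo ⇒ yyyyyyyyoooooooo   [S ::= y o]

S ⇒ ySo ⇒ yySoo ⇒ yyySooo ⇒ yyyySoooo ⇒ yyyyySooooo ⇒ yyyyyySoooooo ⇒ yyyyyyySooooooo ⇒ yyyyyyyyoooooooo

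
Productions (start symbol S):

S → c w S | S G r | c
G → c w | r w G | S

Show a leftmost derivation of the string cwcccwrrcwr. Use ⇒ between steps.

S ⇒ cwS   [S → c w S]
cwS ⇒ cwSGr   [S → S G r]
cwSGr ⇒ cwSGrGr   [S → S G r]
cwSGrGr ⇒ cwcGrGr   [S → c]
cwcGrGr ⇒ cwcSrGr   [G → S]
cwcSrGr ⇒ cwcSGrrGr   [S → S G r]
cwcSGrrGr ⇒ cwccGrrGr   [S → c]
cwccGrrGr ⇒ cwcccwrrGr   [G → c w]
cwcccwrrGr ⇒ cwcccwrrcwr   [G → c w]

S ⇒ cwS ⇒ cwSGr ⇒ cwSGrGr ⇒ cwcGrGr ⇒ cwcSrGr ⇒ cwcSGrrGr ⇒ cwccGrrGr ⇒ cwcccwrrGr ⇒ cwcccwrrcwr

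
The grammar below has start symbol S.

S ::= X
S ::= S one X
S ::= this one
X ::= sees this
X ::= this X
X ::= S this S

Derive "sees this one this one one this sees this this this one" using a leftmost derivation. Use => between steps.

S => S one X => X one X => sees this one X => sees this one S this S => sees this one S one X this S => sees this one this one one X this S => sees this one this one one this X this S => sees this one this one one this sees this this S => sees this one this one one this sees this this this one

S => S one X   [S ::= S one X]
S one X => X one X   [S ::= X]
X one X => sees this one X   [X ::= sees this]
sees this one X => sees this one S this S   [X ::= S this S]
sees this one S this S => sees this one S one X this S   [S ::= S one X]
sees this one S one X this S => sees this one this one one X this S   [S ::= this one]
sees this one this one one X this S => sees this one this one one this X this S   [X ::= this X]
sees this one this one one this X this S => sees this one this one one this sees this this S   [X ::= sees this]
sees this one this one one this sees this this S => sees this one this one one this sees this this this one   [S ::= this one]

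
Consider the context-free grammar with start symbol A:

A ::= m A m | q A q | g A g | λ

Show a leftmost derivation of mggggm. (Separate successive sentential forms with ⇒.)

A ⇒ mAm   [A ::= m A m]
mAm ⇒ mgAgm   [A ::= g A g]
mgAgm ⇒ mggAggm   [A ::= g A g]
mggAggm ⇒ mggggm   [A ::= λ]

A ⇒ mAm ⇒ mgAgm ⇒ mggAggm ⇒ mggggm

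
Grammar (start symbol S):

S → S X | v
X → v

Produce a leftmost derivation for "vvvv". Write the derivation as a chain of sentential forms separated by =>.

S => SX   [S → S X]
SX => SXX   [S → S X]
SXX => SXXX   [S → S X]
SXXX => vXXX   [S → v]
vXXX => vvXX   [X → v]
vvXX => vvvX   [X → v]
vvvX => vvvv   [X → v]

S => SX => SXX => SXXX => vXXX => vvXX => vvvX => vvvv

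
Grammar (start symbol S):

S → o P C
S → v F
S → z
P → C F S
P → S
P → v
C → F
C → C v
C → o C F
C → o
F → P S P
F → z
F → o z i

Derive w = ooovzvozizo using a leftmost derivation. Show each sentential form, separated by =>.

S=>oPC=>oCFSC=>oCvFSC=>ooCFvFSC=>ooCvFvFSC=>ooovFvFSC=>ooovzvFSC=>ooovzvoziSC=>ooovzvozizC=>ooovzvozizo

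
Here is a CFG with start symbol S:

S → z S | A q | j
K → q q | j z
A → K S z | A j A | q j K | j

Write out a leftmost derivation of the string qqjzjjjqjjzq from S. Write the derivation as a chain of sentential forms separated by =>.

S=>Aq=>AjAq=>KSzjAq=>qqSzjAq=>qqjzjAq=>qqjzjAjAq=>qqjzjjjAq=>qqjzjjjqjKq=>qqjzjjjqjjzq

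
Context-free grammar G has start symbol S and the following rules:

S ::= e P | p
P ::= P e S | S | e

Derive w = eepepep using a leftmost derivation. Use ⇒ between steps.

S ⇒ eP   [S ::= e P]
eP ⇒ ePeS   [P ::= P e S]
ePeS ⇒ eSeS   [P ::= S]
eSeS ⇒ eePeS   [S ::= e P]
eePeS ⇒ eePeSeS   [P ::= P e S]
eePeSeS ⇒ eeSeSeS   [P ::= S]
eeSeSeS ⇒ eepeSeS   [S ::= p]
eepeSeS ⇒ eepepeS   [S ::= p]
eepepeS ⇒ eepepep   [S ::= p]

S⇒eP⇒ePeS⇒eSeS⇒eePeS⇒eePeSeS⇒eeSeSeS⇒eepeSeS⇒eepepeS⇒eepepep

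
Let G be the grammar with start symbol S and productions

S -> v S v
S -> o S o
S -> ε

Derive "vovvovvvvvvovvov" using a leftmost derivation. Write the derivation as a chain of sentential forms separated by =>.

S => vSv   [S -> v S v]
vSv => voSov   [S -> o S o]
voSov => vovSvov   [S -> v S v]
vovSvov => vovvSvvov   [S -> v S v]
vovvSvvov => vovvoSovvov   [S -> o S o]
vovvoSovvov => vovvovSvovvov   [S -> v S v]
vovvovSvovvov => vovvovvSvvovvov   [S -> v S v]
vovvovvSvvovvov => vovvovvvSvvvovvov   [S -> v S v]
vovvovvvSvvvovvov => vovvovvvvvvovvov   [S -> ε]

S=>vSv=>voSov=>vovSvov=>vovvSvvov=>vovvoSovvov=>vovvovSvovvov=>vovvovvSvvovvov=>vovvovvvSvvvovvov=>vovvovvvvvvovvov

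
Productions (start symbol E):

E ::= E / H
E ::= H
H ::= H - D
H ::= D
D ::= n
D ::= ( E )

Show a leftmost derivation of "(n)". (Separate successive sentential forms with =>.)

E => H   [E ::= H]
H => D   [H ::= D]
D => (E)   [D ::= ( E )]
(E) => (H)   [E ::= H]
(H) => (D)   [H ::= D]
(D) => (n)   [D ::= n]

E => H => D => (E) => (H) => (D) => (n)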